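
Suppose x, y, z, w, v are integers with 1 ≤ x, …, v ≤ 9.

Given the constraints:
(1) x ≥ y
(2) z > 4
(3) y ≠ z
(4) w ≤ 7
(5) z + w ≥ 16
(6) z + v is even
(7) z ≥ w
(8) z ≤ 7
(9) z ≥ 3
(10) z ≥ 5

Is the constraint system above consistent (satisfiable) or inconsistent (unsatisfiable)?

From constraint 8: z ≤ 7. From constraint 4: w ≤ 7. Hence z + w ≤ 14. But constraint 5 requires z + w ≥ 16, and 16 > 14. Contradiction.

Unsatisfiable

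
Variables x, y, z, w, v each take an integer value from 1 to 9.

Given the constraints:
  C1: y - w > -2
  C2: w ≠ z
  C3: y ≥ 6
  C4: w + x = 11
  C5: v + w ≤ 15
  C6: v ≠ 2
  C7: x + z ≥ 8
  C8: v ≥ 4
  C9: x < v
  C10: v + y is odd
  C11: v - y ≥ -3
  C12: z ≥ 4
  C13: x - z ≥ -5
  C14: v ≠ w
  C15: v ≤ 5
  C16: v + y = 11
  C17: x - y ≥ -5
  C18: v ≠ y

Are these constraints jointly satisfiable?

Setting (x, y, z, w, v) = (3, 7, 5, 8, 4) satisfies everything: constraint 1: y - w = -1; constraint 4: w + x = 11, and the others follow.

Satisfiable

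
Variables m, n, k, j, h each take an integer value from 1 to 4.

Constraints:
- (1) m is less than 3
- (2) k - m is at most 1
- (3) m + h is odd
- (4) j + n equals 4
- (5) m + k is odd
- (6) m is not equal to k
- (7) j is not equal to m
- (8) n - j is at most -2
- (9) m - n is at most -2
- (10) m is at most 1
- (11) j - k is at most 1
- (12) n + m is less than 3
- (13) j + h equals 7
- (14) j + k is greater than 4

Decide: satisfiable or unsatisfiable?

Unsatisfiable

Constraints 2, 8, 9, and 11 give k − j ≥ -1, j − n ≥ 2, n − m ≥ 2, m − k ≥ -1.
Adding all 4 inequalities: the left sides telescope to 0, and the right sides sum to (-1) + 2 + 2 + (-1) = 2. So 0 ≥ 2, which is false.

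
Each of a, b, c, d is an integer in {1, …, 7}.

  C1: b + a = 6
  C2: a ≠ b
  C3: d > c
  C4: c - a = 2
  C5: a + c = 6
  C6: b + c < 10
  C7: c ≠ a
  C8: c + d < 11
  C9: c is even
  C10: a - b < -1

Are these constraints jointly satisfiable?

Satisfiable

Take a = 2, b = 4, c = 4, d = 6. Then constraint 1: b + a = 6; constraint 4: c - a = 2, and every other listed constraint is also met.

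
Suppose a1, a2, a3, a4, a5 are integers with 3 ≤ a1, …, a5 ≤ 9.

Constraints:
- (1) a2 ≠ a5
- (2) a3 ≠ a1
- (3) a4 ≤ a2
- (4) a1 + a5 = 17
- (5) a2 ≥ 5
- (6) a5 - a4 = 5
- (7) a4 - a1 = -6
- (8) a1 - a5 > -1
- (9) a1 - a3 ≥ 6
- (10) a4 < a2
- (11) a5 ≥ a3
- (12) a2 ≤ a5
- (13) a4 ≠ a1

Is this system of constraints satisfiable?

Satisfiable

Setting (a1, a2, a3, a4, a5) = (9, 7, 3, 3, 8) satisfies everything: constraint 4: a1 + a5 = 17; constraint 6: a5 - a4 = 5, and the others follow.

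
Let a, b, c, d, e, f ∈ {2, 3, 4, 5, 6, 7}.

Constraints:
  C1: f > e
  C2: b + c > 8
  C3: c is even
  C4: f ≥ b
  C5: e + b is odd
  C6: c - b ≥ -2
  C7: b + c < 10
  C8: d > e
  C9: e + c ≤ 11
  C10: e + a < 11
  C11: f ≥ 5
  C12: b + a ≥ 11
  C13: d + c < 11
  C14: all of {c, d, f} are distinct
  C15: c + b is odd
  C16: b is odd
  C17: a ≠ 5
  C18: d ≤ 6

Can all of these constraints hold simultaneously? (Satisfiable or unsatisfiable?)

Satisfiable

Setting (a, b, c, d, e, f) = (6, 5, 4, 6, 4, 7) satisfies everything: constraint 2: b + c = 9; constraint 6: c - b = -1, and the others follow.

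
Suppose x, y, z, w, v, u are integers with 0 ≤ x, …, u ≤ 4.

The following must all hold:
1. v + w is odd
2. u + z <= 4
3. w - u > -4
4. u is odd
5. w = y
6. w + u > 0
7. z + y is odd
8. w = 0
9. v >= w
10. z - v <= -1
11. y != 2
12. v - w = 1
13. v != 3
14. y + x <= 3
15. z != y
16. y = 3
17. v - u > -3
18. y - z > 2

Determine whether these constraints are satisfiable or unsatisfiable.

Constraint 8 fixes w = 0 and constraint 16 fixes y = 3, but constraint 5 requires w = y. Since 0 ≠ 3, contradiction.

Unsatisfiable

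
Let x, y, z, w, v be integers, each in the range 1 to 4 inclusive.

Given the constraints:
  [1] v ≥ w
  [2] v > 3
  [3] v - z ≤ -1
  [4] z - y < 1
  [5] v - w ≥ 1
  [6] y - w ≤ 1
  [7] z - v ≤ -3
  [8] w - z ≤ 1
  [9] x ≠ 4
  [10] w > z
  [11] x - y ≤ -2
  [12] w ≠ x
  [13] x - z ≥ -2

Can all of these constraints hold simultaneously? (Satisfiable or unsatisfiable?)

Constraints 3, 5, 6, 11, and 13 give x − z ≥ -2, z − v ≥ 1, v − w ≥ 1, w − y ≥ -1, y − x ≥ 2.
Adding all 5 inequalities: the left sides telescope to 0, and the right sides sum to (-2) + 1 + 1 + (-1) + 2 = 1. So 0 ≥ 1, which is false.

Unsatisfiable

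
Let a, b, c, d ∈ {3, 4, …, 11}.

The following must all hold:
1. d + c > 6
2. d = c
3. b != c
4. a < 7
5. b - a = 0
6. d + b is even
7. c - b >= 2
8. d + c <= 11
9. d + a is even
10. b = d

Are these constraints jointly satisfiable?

Unsatisfiable

From constraints 2 and 10, b = d = c, so b = c. But constraint 3 says b ≠ c. Contradiction.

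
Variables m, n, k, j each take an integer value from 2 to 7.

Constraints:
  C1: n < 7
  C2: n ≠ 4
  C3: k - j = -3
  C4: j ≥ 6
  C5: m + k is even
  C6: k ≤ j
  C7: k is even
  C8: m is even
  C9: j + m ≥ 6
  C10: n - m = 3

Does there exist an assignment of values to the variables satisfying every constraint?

Satisfiable

One satisfying assignment is m = 2, n = 5, k = 4, j = 7.
For the less obvious constraints — constraint 3: k - j = -3; constraint 9: j + m = 9; constraint 10: n - m = 3 — and the others hold by inspection.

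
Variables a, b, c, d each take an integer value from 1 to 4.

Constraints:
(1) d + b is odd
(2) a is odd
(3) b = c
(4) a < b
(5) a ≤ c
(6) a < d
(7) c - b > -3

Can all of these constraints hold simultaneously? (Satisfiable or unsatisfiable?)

Try a = 1, b = 3, c = 3, d = 4.
Check constraint 1: d + b = 7 is odd; constraint 7: c - b = 0. The remaining constraints are straightforward to verify.

Satisfiable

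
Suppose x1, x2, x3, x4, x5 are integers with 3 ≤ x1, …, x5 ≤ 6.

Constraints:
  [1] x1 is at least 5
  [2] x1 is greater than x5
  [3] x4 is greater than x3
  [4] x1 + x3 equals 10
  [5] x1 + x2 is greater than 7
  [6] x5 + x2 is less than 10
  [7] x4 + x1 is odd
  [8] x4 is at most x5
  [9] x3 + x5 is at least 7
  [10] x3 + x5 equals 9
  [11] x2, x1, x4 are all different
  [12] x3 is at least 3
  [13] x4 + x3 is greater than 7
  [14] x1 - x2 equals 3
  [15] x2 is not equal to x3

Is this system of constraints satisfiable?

Satisfiable

Take x1 = 6, x2 = 3, x3 = 4, x4 = 5, x5 = 5. Then constraint 4: x1 + x3 = 10; constraint 5: x1 + x2 = 9, and every other listed constraint is also met.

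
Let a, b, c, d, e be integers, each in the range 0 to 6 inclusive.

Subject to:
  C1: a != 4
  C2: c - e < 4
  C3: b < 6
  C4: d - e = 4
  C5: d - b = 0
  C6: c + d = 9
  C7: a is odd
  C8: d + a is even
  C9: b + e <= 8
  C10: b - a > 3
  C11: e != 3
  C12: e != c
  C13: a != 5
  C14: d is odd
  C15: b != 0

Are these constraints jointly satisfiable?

Take a = 1, b = 5, c = 4, d = 5, e = 1. Then constraint 2: c - e = 3; constraint 4: d - e = 4; constraint 5: d - b = 0, and every other listed constraint is also met.

Satisfiable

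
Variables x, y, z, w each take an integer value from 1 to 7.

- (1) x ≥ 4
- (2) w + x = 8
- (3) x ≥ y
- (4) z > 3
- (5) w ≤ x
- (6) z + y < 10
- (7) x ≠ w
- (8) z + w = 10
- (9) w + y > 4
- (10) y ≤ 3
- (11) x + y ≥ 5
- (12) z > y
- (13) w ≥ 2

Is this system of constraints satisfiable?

Satisfiable

Try x = 5, y = 2, z = 7, w = 3.
Check constraint 2: w + x = 8; constraint 6: z + y = 9. The remaining constraints are straightforward to verify.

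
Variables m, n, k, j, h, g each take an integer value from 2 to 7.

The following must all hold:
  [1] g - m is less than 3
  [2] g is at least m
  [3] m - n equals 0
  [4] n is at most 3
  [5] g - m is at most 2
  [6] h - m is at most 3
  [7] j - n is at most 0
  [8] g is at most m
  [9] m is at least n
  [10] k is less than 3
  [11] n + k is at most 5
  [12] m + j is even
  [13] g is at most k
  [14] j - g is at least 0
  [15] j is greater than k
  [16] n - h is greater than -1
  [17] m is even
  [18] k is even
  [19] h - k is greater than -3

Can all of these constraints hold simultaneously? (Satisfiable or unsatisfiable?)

Constraints 2, 7, 9, 13, and 15 give g ≤ k, k < j, j ≤ n, n ≤ m, m ≤ g. Chaining: g ≤ k < j ≤ n ≤ m ≤ g, which forces g < g — impossible.

Unsatisfiable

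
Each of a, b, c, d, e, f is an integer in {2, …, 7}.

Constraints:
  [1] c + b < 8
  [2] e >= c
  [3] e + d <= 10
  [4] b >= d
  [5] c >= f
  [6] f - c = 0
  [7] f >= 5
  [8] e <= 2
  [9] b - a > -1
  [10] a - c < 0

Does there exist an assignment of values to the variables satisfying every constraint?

From constraints 5 and 7: c ≥ f and f ≥ 5, so c ≥ 5. From constraints 2 and 8: c ≤ e and e ≤ 2, so c ≤ 2. But 2 < 5, so no value of c works.

Unsatisfiable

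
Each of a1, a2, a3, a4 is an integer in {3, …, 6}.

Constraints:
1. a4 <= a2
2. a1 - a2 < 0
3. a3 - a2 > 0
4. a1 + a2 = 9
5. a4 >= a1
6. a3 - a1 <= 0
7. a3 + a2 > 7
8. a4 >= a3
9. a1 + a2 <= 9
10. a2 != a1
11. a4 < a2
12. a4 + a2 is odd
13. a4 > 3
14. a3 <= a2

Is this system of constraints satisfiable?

Unsatisfiable

Constraints 3, 5, 6, and 11 give a3 ≤ a1, a1 ≤ a4, a4 < a2, a2 < a3. Chaining: a3 ≤ a1 ≤ a4 < a2 < a3, which forces a3 < a3 — impossible.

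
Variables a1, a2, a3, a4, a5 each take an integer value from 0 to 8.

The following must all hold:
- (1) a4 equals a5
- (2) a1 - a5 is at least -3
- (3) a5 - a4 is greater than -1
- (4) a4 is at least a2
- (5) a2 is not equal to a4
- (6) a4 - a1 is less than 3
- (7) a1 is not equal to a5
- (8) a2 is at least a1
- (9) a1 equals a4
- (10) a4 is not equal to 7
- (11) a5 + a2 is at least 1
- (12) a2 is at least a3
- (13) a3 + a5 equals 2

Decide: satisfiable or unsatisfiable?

From constraints 1 and 9, a1 = a4 = a5, so a1 = a5. But constraint 7 says a1 ≠ a5. Contradiction.

Unsatisfiable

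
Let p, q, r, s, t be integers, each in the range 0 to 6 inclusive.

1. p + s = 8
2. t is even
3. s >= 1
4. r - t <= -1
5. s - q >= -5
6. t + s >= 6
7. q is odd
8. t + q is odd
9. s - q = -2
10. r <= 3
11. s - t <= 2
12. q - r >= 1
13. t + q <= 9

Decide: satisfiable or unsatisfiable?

Satisfiable

Try p = 5, q = 5, r = 3, s = 3, t = 4.
Check constraint 1: p + s = 8; constraint 4: r - t = -1. The remaining constraints are straightforward to verify.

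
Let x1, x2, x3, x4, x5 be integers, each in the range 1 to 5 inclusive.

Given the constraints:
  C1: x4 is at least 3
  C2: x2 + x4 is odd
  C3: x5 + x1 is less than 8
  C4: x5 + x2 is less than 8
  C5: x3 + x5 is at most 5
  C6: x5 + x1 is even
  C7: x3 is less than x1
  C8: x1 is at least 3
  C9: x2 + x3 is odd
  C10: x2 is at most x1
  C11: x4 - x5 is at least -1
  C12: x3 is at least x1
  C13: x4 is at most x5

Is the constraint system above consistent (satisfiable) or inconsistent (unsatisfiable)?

Unsatisfiable

From constraints 8 and 12: x3 ≥ x1 ≥ 3. From constraints 1 and 13: x5 ≥ x4 ≥ 3. Hence x3 + x5 ≥ 6. But constraint 5 requires x3 + x5 ≤ 5, and 5 < 6. Contradiction.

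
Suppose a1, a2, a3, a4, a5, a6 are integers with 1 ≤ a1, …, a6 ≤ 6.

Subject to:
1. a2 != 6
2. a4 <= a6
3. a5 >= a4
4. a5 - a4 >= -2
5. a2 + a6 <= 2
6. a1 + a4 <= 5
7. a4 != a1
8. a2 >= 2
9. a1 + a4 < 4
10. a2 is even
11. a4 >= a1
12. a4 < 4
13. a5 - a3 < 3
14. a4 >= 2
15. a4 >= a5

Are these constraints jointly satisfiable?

From constraint 8: a2 ≥ 2. From constraints 2 and 14: a6 ≥ a4 ≥ 2. Hence a2 + a6 ≥ 4. But constraint 5 requires a2 + a6 ≤ 2, and 2 < 4. Contradiction.

Unsatisfiable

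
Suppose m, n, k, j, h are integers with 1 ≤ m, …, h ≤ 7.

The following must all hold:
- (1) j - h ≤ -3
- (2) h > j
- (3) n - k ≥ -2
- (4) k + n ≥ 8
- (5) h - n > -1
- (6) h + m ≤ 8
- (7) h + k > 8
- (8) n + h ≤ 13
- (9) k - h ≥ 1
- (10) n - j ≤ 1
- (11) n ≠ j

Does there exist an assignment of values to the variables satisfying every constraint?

Unsatisfiable

Constraints 1, 3, 9, and 10 give k − h ≥ 1, h − j ≥ 3, j − n ≥ -1, n − k ≥ -2.
Adding all 4 inequalities: the left sides telescope to 0, and the right sides sum to 1 + 3 + (-1) + (-2) = 1. So 0 ≥ 1, which is false.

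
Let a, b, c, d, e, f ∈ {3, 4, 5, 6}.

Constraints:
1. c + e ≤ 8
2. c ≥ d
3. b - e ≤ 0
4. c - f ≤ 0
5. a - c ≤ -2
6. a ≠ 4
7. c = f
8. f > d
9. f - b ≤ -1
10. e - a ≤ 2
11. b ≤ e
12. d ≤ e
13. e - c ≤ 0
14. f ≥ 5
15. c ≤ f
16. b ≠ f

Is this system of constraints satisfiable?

Unsatisfiable

Constraints 3, 4, 5, 9, and 10 give a − e ≥ -2, e − b ≥ 0, b − f ≥ 1, f − c ≥ 0, c − a ≥ 2.
Adding all 5 inequalities: the left sides telescope to 0, and the right sides sum to (-2) + 0 + 1 + 0 + 2 = 1. So 0 ≥ 1, which is false.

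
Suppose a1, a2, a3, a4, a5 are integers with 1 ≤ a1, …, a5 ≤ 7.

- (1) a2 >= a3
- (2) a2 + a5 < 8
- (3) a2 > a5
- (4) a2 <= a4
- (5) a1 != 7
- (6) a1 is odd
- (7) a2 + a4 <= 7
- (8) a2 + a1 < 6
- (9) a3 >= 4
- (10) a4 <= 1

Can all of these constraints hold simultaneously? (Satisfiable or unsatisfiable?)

Unsatisfiable

From constraints 1 and 9: a2 ≥ a3 and a3 ≥ 4, so a2 ≥ 4. From constraints 4 and 10: a2 ≤ a4 and a4 ≤ 1, so a2 ≤ 1. But 1 < 4, so no value of a2 works.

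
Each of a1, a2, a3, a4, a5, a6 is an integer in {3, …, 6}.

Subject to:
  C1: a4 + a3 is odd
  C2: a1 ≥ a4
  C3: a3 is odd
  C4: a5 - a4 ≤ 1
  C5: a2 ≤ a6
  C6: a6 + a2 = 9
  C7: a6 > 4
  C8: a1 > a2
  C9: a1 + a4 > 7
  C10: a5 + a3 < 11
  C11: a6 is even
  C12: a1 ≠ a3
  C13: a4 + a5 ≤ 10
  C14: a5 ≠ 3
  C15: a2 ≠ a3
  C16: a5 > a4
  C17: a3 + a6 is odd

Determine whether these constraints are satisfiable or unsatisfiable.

Satisfiable

One satisfying assignment is a1 = 6, a2 = 3, a3 = 5, a4 = 4, a5 = 5, a6 = 6.
For the less obvious constraints — constraint 4: a5 - a4 = 1; constraint 6: a6 + a2 = 9; constraint 9: a1 + a4 = 10 — and the others hold by inspection.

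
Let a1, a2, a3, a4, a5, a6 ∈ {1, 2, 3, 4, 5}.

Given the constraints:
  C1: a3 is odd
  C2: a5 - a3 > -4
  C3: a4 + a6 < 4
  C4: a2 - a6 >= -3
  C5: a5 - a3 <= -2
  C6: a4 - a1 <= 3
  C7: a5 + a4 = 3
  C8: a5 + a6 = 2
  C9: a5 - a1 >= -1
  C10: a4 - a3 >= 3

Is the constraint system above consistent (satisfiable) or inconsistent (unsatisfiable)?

Constraints 5, 6, 9, and 10 give a5 − a1 ≥ -1, a1 − a4 ≥ -3, a4 − a3 ≥ 3, a3 − a5 ≥ 2.
Adding all 4 inequalities: the left sides telescope to 0, and the right sides sum to (-1) + (-3) + 3 + 2 = 1. So 0 ≥ 1, which is false.

Unsatisfiable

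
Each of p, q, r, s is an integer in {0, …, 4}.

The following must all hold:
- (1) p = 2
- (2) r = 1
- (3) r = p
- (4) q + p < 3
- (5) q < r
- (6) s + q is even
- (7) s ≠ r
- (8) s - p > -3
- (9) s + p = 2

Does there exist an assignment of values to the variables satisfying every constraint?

Constraint 2 fixes r = 1 and constraint 1 fixes p = 2, but constraint 3 requires r = p. Since 1 ≠ 2, contradiction.

Unsatisfiable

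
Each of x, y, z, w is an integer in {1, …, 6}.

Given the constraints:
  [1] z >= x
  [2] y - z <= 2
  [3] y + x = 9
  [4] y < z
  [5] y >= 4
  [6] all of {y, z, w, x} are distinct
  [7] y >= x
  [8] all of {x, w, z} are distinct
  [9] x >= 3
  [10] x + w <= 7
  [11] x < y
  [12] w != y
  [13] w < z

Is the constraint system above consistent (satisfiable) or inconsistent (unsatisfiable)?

Try x = 4, y = 5, z = 6, w = 3.
Check constraint 2: y - z = -1; constraint 3: y + x = 9. The remaining constraints are straightforward to verify.

Satisfiable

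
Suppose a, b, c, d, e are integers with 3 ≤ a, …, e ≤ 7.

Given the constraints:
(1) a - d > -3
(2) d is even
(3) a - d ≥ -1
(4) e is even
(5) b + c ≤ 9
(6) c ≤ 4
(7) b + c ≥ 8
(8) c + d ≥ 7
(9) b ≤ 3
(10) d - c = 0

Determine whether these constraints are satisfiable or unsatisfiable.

From constraint 9: b ≤ 3. From constraint 6: c ≤ 4. Hence b + c ≤ 7. But constraint 7 requires b + c ≥ 8, and 8 > 7. Contradiction.

Unsatisfiable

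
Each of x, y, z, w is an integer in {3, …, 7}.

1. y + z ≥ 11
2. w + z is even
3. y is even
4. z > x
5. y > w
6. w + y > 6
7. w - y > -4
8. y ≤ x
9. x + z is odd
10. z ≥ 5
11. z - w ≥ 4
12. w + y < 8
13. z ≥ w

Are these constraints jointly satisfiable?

The assignment x = 6, y = 4, z = 7, w = 3 works:
  constraint 1 holds since y + z = 11.
  constraint 6 holds since w + y = 7.
The rest check out directly.

Satisfiable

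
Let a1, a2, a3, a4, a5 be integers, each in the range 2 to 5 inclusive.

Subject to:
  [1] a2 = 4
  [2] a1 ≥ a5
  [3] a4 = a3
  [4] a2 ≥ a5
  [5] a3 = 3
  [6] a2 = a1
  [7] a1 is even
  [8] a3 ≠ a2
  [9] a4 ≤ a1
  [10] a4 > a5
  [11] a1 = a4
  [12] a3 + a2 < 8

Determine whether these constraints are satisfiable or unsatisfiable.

Constraint 1 fixes a2 = 4 and constraint 5 fixes a3 = 3. Constraints 3, 6, and 11 give a2 = a1 = a4 = a3, so a2 = a3. But 4 ≠ 3 — contradiction.

Unsatisfiable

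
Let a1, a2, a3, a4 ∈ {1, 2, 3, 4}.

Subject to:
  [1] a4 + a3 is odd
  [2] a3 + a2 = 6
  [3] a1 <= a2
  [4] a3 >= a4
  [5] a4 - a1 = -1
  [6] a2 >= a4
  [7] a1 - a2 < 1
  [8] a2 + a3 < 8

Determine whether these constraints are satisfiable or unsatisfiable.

Try a1 = 3, a2 = 3, a3 = 3, a4 = 2.
Check constraint 2: a3 + a2 = 6; constraint 5: a4 - a1 = -1; constraint 7: a1 - a2 = 0. The remaining constraints are straightforward to verify.

Satisfiable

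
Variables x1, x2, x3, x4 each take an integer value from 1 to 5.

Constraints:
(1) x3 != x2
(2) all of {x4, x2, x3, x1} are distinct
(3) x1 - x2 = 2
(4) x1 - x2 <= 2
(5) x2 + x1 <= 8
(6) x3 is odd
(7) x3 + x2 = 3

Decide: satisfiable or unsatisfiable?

Satisfiable

Setting (x1, x2, x3, x4) = (4, 2, 1, 5) satisfies everything: constraint 3: x1 - x2 = 2; constraint 4: x1 - x2 = 2; constraint 5: x2 + x1 = 6, and the others follow.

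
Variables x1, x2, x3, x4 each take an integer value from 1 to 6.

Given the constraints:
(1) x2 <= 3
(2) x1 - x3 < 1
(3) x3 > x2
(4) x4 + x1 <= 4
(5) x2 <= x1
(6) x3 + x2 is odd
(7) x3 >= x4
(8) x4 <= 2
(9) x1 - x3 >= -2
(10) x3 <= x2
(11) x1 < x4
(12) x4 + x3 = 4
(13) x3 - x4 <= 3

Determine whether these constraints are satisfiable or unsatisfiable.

Constraints 5, 7, 10, and 11 give x4 ≤ x3, x3 ≤ x2, x2 ≤ x1, x1 < x4. Chaining: x4 ≤ x3 ≤ x2 ≤ x1 < x4, which forces x4 < x4 — impossible.

Unsatisfiable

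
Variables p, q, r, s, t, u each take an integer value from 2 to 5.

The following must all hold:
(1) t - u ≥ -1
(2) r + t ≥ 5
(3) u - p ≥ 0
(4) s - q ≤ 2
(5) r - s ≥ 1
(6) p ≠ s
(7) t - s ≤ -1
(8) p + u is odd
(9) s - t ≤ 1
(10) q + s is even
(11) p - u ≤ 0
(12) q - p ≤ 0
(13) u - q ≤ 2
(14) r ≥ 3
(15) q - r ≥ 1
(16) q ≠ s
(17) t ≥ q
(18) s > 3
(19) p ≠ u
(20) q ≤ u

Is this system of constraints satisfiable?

Unsatisfiable

Constraints 1, 3, 5, 7, 12, and 15 give u − p ≥ 0, p − q ≥ 0, q − r ≥ 1, r − s ≥ 1, s − t ≥ 1, t − u ≥ -1.
Adding all 6 inequalities: the left sides telescope to 0, and the right sides sum to 0 + 0 + 1 + 1 + 1 + (-1) = 2. So 0 ≥ 2, which is false.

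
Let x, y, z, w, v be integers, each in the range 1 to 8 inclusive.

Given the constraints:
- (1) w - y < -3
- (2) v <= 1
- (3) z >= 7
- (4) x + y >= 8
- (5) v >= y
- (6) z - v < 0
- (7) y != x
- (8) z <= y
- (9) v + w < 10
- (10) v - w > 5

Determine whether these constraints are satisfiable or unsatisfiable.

Unsatisfiable

From constraints 3 and 8: y ≥ z and z ≥ 7, so y ≥ 7. From constraints 2 and 5: y ≤ v and v ≤ 1, so y ≤ 1. But 1 < 7, so no value of y works.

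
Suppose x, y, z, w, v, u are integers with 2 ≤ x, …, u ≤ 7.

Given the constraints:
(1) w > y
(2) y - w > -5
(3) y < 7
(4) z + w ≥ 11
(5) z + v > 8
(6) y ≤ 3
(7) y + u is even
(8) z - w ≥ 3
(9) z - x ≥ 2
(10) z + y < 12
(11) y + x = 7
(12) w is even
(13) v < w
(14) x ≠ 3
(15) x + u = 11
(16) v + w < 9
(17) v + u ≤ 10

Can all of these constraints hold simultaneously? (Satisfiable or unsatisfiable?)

Satisfiable

Setting (x, y, z, w, v, u) = (5, 2, 7, 4, 2, 6) satisfies everything: constraint 2: y - w = -2; constraint 4: z + w = 11, and the others follow.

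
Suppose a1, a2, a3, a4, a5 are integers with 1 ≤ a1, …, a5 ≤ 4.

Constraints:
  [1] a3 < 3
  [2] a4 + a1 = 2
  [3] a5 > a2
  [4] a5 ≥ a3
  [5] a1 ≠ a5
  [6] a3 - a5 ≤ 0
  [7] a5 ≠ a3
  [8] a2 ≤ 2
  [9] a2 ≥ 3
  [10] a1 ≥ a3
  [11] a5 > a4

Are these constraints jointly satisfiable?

From constraint 9: a2 ≥ 3. From constraint 8: a2 ≤ 2. But 2 < 3, so no value of a2 works.

Unsatisfiable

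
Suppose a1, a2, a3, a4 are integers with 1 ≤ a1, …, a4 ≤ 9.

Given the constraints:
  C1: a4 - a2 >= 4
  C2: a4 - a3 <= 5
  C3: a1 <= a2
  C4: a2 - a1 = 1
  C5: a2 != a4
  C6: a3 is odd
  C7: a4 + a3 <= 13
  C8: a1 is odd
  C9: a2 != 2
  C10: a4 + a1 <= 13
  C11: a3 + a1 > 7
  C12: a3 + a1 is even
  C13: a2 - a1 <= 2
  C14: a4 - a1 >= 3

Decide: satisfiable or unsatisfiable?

Satisfiable

The assignment a1 = 3, a2 = 4, a3 = 5, a4 = 8 works:
  constraint 1 holds since a4 - a2 = 4.
  constraint 2 holds since a4 - a3 = 3.
The rest check out directly.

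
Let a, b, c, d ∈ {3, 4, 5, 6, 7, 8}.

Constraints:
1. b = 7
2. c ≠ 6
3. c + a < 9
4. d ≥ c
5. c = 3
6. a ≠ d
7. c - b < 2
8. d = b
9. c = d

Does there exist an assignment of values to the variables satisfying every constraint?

Constraint 5 fixes c = 3 and constraint 1 fixes b = 7. Constraints 8 and 9 give c = d = b, so c = b. But 3 ≠ 7 — contradiction.

Unsatisfiable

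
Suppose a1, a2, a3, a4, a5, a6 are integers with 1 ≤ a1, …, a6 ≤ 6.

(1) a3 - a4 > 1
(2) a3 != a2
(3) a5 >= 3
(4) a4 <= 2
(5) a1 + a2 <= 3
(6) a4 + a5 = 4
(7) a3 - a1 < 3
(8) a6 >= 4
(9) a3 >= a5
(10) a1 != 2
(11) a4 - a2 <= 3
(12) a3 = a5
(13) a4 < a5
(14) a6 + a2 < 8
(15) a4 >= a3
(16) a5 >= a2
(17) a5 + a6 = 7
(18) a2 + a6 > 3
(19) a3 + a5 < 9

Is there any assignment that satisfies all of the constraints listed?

Unsatisfiable

From constraints 3 and 9: a3 ≥ a5 and a5 ≥ 3, so a3 ≥ 3. From constraints 4 and 15: a3 ≤ a4 and a4 ≤ 2, so a3 ≤ 2. But 2 < 3, so no value of a3 works.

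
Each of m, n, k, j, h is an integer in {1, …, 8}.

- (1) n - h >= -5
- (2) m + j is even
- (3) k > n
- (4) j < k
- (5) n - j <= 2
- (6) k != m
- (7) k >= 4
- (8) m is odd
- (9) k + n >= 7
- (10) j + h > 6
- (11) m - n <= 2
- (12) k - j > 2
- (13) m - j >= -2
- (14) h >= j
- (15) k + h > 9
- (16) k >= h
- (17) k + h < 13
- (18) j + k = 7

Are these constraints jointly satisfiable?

The assignment m = 1, n = 1, k = 6, j = 1, h = 6 works:
  constraint 1 holds since n - h = -5.
  constraint 5 holds since n - j = 0.
The rest check out directly.

Satisfiable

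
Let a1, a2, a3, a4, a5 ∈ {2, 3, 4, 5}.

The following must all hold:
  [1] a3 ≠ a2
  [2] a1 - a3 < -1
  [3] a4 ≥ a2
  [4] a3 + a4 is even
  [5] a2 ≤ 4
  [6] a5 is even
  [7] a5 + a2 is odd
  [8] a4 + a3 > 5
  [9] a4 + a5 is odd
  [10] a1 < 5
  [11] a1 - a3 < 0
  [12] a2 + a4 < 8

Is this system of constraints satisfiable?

One satisfying assignment is a1 = 2, a2 = 3, a3 = 5, a4 = 3, a5 = 4.
For the less obvious constraints — constraint 2: a1 - a3 = -3; constraint 8: a4 + a3 = 8; constraint 11: a1 - a3 = -3 — and the others hold by inspection.

Satisfiable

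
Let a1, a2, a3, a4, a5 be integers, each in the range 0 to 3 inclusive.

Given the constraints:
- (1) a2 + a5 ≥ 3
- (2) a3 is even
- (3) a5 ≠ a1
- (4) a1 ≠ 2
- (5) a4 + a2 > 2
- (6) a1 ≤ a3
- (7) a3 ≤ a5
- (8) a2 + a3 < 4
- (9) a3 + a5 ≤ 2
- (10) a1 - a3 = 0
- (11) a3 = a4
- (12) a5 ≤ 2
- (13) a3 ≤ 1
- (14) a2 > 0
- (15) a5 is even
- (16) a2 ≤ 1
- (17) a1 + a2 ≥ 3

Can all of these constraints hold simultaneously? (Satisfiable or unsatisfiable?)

Unsatisfiable

From constraints 6 and 13: a1 ≤ a3 ≤ 1. From constraint 16: a2 ≤ 1. Hence a1 + a2 ≤ 2. But constraint 17 requires a1 + a2 ≥ 3, and 3 > 2. Contradiction.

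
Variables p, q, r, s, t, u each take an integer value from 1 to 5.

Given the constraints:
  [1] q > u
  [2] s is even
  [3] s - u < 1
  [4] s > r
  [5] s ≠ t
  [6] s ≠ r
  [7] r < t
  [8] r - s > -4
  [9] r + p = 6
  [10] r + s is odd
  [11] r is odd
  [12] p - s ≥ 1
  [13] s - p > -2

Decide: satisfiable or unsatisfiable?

Try p = 5, q = 5, r = 1, s = 4, t = 2, u = 4.
Check constraint 3: s - u = 0; constraint 8: r - s = -3. The remaining constraints are straightforward to verify.

Satisfiable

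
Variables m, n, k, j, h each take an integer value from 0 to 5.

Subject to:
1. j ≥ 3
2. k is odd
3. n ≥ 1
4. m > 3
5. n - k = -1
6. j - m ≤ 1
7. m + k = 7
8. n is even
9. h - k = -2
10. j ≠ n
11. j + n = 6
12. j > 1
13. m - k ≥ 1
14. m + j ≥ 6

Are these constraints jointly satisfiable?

One satisfying assignment is m = 4, n = 2, k = 3, j = 4, h = 1.
For the less obvious constraints — constraint 5: n - k = -1; constraint 6: j - m = 0 — and the others hold by inspection.

Satisfiable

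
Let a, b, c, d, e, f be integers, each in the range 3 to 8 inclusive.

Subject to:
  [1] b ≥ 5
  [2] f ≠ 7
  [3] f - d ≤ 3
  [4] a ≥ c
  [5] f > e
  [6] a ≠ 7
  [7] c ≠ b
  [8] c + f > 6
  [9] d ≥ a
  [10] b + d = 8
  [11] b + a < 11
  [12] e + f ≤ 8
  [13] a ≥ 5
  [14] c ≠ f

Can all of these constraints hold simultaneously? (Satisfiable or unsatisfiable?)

Unsatisfiable

From constraint 1: b ≥ 5. From constraints 9 and 13: d ≥ a ≥ 5. Hence b + d ≥ 10. But constraint 10 requires b + d = 8, and 8 < 10. Contradiction.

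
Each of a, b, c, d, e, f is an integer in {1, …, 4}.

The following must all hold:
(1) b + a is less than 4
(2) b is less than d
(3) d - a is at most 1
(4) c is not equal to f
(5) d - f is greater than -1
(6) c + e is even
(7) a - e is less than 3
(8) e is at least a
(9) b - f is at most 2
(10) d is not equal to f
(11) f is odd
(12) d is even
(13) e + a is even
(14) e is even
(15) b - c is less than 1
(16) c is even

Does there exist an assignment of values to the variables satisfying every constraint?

One satisfying assignment is a = 2, b = 1, c = 2, d = 2, e = 2, f = 1.
For the less obvious constraints — constraint 1: b + a = 3; constraint 3: d - a = 0; constraint 5: d - f = 1 — and the others hold by inspection.

Satisfiable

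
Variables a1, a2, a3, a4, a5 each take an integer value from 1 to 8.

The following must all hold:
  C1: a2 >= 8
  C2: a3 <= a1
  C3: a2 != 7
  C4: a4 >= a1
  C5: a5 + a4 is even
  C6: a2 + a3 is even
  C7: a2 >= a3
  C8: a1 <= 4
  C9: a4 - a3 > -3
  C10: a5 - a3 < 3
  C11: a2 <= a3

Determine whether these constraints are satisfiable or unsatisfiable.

Unsatisfiable

From constraints 1 and 11: a3 ≥ a2 and a2 ≥ 8, so a3 ≥ 8. From constraints 2 and 8: a3 ≤ a1 and a1 ≤ 4, so a3 ≤ 4. But 4 < 8, so no value of a3 works.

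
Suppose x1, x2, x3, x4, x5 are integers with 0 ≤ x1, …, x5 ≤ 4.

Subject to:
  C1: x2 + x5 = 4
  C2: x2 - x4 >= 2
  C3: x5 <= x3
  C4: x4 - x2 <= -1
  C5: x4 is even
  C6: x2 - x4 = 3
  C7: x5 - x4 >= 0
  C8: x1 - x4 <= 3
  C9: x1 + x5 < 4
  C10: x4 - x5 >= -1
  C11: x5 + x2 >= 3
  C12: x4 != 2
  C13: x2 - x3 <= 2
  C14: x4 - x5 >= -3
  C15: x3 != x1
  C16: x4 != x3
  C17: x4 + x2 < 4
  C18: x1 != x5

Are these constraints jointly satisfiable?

Satisfiable

Setting (x1, x2, x3, x4, x5) = (0, 3, 3, 0, 1) satisfies everything: constraint 1: x2 + x5 = 4; constraint 2: x2 - x4 = 3; constraint 4: x4 - x2 = -3, and the others follow.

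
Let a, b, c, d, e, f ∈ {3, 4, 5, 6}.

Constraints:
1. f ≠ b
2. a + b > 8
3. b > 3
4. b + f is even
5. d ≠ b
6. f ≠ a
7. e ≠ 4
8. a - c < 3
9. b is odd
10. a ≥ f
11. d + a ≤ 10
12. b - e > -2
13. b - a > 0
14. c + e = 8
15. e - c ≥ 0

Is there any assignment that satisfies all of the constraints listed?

Satisfiable

Setting (a, b, c, d, e, f) = (4, 5, 3, 3, 5, 3) satisfies everything: constraint 2: a + b = 9; constraint 8: a - c = 1; constraint 11: d + a = 7, and the others follow.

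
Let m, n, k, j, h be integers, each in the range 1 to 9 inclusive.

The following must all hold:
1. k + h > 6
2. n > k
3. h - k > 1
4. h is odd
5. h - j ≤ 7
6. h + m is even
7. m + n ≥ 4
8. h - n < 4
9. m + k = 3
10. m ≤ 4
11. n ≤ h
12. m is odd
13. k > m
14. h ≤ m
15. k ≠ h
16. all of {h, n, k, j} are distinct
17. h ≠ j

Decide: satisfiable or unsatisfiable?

Unsatisfiable

Constraints 2, 11, 13, and 14 give h ≤ m, m < k, k < n, n ≤ h. Chaining: h ≤ m < k < n ≤ h, which forces h < h — impossible.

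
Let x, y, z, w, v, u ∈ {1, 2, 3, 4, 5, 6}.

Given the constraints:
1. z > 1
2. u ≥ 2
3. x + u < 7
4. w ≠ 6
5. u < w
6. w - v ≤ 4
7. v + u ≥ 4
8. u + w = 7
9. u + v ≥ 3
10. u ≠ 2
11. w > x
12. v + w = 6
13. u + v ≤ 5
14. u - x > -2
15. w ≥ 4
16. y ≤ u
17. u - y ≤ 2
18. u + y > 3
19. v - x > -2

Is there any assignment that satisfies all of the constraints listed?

Satisfiable

One satisfying assignment is x = 2, y = 2, z = 6, w = 4, v = 2, u = 3.
For the less obvious constraints — constraint 3: x + u = 5; constraint 6: w - v = 2 — and the others hold by inspection.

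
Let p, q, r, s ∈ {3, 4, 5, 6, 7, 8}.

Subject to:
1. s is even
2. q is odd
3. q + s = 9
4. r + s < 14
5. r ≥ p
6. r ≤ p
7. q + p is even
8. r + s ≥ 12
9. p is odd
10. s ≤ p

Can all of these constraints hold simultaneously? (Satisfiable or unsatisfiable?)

Setting (p, q, r, s) = (7, 3, 7, 6) satisfies everything: constraint 3: q + s = 9; constraint 4: r + s = 13; constraint 8: r + s = 13, and the others follow.

Satisfiable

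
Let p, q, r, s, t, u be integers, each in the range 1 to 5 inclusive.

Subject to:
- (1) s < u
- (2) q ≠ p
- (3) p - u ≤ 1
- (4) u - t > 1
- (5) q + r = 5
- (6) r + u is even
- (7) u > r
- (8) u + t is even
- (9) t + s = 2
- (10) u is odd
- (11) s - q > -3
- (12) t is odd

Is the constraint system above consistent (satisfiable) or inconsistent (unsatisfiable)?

Satisfiable

One satisfying assignment is p = 4, q = 2, r = 3, s = 1, t = 1, u = 5.
For the less obvious constraints — constraint 3: p - u = -1; constraint 4: u - t = 4; constraint 5: q + r = 5 — and the others hold by inspection.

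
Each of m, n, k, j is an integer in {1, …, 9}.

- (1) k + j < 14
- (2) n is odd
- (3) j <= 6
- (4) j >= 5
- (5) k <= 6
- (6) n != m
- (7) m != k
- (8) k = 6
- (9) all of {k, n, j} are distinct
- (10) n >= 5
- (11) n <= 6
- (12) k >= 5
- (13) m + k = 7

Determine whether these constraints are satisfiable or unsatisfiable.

Unsatisfiable

Constraints 3, 4, 5, 10, 11, and 12 confine each of k, n, j to the 2 values {5, 6}.
Constraint 9 requires all 3 of them to be distinct, but only 2 values are available — impossible by the pigeonhole principle.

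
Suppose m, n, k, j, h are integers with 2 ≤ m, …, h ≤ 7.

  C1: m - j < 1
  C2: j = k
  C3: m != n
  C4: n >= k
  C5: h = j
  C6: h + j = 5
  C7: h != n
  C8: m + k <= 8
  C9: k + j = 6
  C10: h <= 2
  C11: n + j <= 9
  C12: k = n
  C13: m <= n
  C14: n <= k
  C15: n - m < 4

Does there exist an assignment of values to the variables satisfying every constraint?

Unsatisfiable

From constraints 2, 5, and 12, h = j = k = n, so h = n. But constraint 7 says h ≠ n. Contradiction.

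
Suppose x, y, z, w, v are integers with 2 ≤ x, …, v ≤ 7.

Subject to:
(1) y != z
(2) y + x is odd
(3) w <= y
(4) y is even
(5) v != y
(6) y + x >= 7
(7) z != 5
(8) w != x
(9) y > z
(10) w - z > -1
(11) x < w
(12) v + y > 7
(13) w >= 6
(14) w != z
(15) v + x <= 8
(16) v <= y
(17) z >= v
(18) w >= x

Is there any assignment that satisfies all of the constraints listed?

Satisfiable

Try x = 3, y = 6, z = 4, w = 6, v = 2.
Check constraint 6: y + x = 9; constraint 10: w - z = 2. The remaining constraints are straightforward to verify.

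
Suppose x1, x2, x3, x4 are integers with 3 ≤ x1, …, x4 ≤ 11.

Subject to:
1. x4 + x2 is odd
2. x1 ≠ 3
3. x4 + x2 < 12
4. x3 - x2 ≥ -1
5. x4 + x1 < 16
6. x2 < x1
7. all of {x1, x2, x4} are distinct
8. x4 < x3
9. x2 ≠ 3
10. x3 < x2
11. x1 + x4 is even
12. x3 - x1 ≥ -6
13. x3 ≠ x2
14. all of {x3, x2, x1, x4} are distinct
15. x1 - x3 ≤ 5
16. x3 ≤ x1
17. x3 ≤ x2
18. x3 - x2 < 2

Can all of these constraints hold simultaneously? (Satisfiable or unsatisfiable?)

Setting (x1, x2, x3, x4) = (11, 8, 7, 3) satisfies everything: constraint 3: x4 + x2 = 11; constraint 4: x3 - x2 = -1; constraint 5: x4 + x1 = 14, and the others follow.

Satisfiable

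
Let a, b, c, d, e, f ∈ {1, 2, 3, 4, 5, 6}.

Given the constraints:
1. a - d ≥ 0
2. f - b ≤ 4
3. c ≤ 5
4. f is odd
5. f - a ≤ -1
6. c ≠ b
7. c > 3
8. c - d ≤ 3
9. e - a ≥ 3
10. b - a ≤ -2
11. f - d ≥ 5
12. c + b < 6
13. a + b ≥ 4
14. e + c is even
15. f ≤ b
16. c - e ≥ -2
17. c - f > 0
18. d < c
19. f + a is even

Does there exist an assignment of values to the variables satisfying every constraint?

Unsatisfiable

Constraints 2, 8, 9, 10, 11, and 16 give d − c ≥ -3, c − e ≥ -2, e − a ≥ 3, a − b ≥ 2, b − f ≥ -4, f − d ≥ 5.
Adding all 6 inequalities: the left sides telescope to 0, and the right sides sum to (-3) + (-2) + 3 + 2 + (-4) + 5 = 1. So 0 ≥ 1, which is false.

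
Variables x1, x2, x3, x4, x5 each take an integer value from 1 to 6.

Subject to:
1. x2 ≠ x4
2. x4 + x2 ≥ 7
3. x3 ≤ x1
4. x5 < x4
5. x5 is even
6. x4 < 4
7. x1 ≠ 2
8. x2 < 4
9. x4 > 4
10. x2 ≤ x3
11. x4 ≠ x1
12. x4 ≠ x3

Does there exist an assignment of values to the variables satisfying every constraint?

From constraint 9: x4 ≥ 5. From constraint 6: x4 ≤ 3. But 3 < 5, so no value of x4 works.

Unsatisfiable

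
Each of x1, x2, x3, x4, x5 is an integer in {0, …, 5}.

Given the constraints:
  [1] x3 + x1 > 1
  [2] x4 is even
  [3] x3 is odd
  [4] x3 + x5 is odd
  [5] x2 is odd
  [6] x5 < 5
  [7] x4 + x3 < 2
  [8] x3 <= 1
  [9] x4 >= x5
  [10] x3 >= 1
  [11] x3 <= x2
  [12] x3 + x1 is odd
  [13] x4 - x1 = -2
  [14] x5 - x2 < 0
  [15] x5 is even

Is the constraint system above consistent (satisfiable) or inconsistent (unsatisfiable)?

Satisfiable

Setting (x1, x2, x3, x4, x5) = (2, 3, 1, 0, 0) satisfies everything: constraint 1: x3 + x1 = 3; constraint 7: x4 + x3 = 1; constraint 13: x4 - x1 = -2, and the others follow.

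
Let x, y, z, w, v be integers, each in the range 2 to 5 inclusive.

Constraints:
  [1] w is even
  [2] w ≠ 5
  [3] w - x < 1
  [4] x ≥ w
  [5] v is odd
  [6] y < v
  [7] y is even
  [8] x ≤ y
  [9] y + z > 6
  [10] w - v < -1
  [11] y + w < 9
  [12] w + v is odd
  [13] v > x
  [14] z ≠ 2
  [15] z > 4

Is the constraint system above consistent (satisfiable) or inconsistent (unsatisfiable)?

Satisfiable

One satisfying assignment is x = 2, y = 4, z = 5, w = 2, v = 5.
For the less obvious constraints — constraint 3: w - x = 0; constraint 9: y + z = 9 — and the others hold by inspection.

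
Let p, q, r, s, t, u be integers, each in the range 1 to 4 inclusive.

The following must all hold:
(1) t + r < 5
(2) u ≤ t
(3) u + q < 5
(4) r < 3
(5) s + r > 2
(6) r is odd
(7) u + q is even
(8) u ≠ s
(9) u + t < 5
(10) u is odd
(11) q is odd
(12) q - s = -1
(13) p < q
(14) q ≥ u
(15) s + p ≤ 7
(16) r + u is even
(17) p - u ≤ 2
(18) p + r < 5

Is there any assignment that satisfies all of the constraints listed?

Setting (p, q, r, s, t, u) = (1, 3, 1, 4, 1, 1) satisfies everything: constraint 1: t + r = 2; constraint 3: u + q = 4; constraint 5: s + r = 5, and the others follow.

Satisfiable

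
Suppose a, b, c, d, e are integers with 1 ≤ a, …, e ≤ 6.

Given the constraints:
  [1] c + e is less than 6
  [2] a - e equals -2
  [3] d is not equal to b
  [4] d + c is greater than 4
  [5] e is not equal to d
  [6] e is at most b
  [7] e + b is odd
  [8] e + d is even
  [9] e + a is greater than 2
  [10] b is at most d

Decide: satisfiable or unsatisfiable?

Satisfiable

Try a = 1, b = 4, c = 1, d = 5, e = 3.
Check constraint 1: c + e = 4; constraint 2: a - e = -2. The remaining constraints are straightforward to verify.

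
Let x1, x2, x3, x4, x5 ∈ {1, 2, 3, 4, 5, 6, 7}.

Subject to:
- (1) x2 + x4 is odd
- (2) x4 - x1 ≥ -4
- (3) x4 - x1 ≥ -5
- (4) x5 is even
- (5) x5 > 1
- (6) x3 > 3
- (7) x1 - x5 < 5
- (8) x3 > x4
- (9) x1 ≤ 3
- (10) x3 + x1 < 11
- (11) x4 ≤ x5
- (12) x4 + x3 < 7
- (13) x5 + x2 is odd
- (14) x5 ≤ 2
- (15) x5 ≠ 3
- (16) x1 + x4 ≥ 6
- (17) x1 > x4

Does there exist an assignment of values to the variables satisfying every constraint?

From constraint 9: x1 ≤ 3. From constraints 11 and 14: x4 ≤ x5 ≤ 2. Hence x1 + x4 ≤ 5. But constraint 16 requires x1 + x4 ≥ 6, and 6 > 5. Contradiction.

Unsatisfiable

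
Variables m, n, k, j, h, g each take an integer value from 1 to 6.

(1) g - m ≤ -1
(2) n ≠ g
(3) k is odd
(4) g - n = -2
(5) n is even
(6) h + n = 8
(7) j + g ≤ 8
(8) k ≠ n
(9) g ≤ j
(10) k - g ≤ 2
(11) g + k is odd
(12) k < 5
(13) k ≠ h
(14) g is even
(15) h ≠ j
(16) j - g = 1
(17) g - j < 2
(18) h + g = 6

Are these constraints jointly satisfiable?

Take m = 3, n = 4, k = 3, j = 3, h = 4, g = 2. Then constraint 1: g - m = -1; constraint 4: g - n = -2; constraint 6: h + n = 8, and every other listed constraint is also met.

Satisfiable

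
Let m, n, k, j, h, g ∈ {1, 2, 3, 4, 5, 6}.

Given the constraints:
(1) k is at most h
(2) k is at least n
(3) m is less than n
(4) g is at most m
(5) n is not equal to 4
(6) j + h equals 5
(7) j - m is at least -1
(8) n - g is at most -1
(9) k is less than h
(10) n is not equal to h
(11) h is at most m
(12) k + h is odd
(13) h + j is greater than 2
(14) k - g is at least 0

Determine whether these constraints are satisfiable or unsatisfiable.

Constraints 3, 8, 9, 11, and 14 give h ≤ m, m < n, n < g, g ≤ k, k < h. Chaining: h ≤ m < n < g ≤ k < h, which forces h < h — impossible.

Unsatisfiable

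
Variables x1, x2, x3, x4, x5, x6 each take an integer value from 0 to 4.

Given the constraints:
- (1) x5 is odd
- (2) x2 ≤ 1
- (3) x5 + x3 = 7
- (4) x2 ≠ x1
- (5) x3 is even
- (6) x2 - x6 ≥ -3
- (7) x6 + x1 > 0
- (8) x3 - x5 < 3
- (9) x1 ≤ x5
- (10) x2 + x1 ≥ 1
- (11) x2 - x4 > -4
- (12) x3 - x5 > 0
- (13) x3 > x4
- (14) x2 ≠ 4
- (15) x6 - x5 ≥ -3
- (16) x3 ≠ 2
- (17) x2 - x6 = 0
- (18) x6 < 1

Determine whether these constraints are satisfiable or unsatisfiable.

The assignment x1 = 3, x2 = 0, x3 = 4, x4 = 1, x5 = 3, x6 = 0 works:
  constraint 3 holds since x5 + x3 = 7.
  constraint 6 holds since x2 - x6 = 0.
  constraint 7 holds since x6 + x1 = 3.
The rest check out directly.

Satisfiable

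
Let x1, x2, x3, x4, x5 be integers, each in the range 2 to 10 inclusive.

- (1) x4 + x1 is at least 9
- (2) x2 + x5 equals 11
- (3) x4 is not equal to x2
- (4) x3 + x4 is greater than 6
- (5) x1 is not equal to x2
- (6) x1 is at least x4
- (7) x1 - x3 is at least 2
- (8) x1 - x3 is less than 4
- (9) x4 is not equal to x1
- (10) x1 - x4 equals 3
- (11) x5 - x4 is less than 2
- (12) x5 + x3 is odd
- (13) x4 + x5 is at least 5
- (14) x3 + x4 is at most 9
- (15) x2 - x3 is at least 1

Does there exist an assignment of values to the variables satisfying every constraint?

The assignment x1 = 7, x2 = 8, x3 = 4, x4 = 4, x5 = 3 works:
  constraint 1 holds since x4 + x1 = 11.
  constraint 2 holds since x2 + x5 = 11.
The rest check out directly.

Satisfiable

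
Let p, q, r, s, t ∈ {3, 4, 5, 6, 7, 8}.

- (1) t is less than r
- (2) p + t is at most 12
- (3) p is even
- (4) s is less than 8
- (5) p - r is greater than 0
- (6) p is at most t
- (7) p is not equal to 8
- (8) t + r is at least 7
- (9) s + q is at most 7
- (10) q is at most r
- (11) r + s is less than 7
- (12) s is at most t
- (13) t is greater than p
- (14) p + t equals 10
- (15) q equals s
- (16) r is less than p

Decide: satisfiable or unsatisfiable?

Constraints 1, 13, and 16 give t < r, r < p, p < t. Chaining: t < r < p < t, which forces t < t — impossible.

Unsatisfiable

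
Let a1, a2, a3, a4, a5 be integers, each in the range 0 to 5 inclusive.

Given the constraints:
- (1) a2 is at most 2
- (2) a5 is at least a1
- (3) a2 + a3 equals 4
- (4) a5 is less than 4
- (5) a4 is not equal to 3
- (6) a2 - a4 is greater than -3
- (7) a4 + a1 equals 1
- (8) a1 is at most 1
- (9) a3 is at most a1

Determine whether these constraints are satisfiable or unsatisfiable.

Unsatisfiable

From constraint 1: a2 ≤ 2. From constraints 8 and 9: a3 ≤ a1 ≤ 1. Hence a2 + a3 ≤ 3. But constraint 3 requires a2 + a3 = 4, and 4 > 3. Contradiction.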